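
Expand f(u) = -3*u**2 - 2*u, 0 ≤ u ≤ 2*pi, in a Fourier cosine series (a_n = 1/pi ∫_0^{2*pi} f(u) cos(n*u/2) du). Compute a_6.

-4/3

a_6 = 1/pi ∫_0^{2*pi} (-3*u**2 - 2*u) cos(3*u) du.
Integrating by parts twice (tabular method), an antiderivative of (-3*u**2 - 2*u) cos(3*u) is -u**2*sin(3*u) - 2*u*sin(3*u)/3 - 2*u*cos(3*u)/3 + 2*sin(3*u)/9 - 2*cos(3*u)/9; evaluating from 0 to 2*pi: ∫_{0}^{2*pi} (-3*u**2 - 2*u) cos(3*u) du = (-4*pi/3 - 2/9) - (-2/9) = -4*pi/3.
Hence a_6 = (1/pi)·(-4*pi/3) = -4/3.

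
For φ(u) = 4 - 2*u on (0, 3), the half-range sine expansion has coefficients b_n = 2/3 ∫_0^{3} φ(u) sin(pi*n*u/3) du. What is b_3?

4/(3*pi)

b_3 = 2/3 ∫_0^{3} (4 - 2*u) sin(pi*u) du.
Integrating by parts (boundary term plus one more integral), an antiderivative of (4 - 2*u) sin(pi*u) is 2*u*cos(pi*u)/pi - 2*sin(pi*u)/pi**2 - 4*cos(pi*u)/pi; evaluating from 0 to 3: ∫_{0}^{3} (4 - 2*u) sin(pi*u) du = (-2/pi) - (-4/pi) = 2/pi.
Hence b_3 = (2/3)·(2/pi) = 4/(3*pi).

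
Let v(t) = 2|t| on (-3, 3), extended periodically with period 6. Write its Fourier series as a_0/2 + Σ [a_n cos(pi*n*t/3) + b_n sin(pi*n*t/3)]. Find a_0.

6

a_0 = 1/3 ∫_{-3}^{3} v(t) dt = 1/3 · (18) = 6.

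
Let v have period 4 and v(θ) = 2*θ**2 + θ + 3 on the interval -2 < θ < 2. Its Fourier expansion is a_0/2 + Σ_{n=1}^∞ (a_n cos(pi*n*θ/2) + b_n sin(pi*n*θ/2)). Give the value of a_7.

a_7 = 1/2 ∫_{-2}^{2} v(θ) cos(7*pi*θ/2) dθ.
Integrating by parts twice (tabular method), an antiderivative of (2*θ**2 + θ + 3) cos(7*pi*θ/2) is 4*θ**2*sin(7*pi*θ/2)/(7*pi) + 2*θ*sin(7*pi*θ/2)/(7*pi) + 16*θ*cos(7*pi*θ/2)/(49*pi**2) - 32*sin(7*pi*θ/2)/(343*pi**3) + 6*sin(7*pi*θ/2)/(7*pi) + 4*cos(7*pi*θ/2)/(49*pi**2); evaluating from -2 to 2: ∫_{-2}^{2} (2*θ**2 + θ + 3) cos(7*pi*θ/2) dθ = (-36/(49*pi**2)) - (4/(7*pi**2)) = -64/(49*pi**2).
Hence a_7 = (1/2)·(-64/(49*pi**2)) = -32/(49*pi**2).

-32/(49*pi**2)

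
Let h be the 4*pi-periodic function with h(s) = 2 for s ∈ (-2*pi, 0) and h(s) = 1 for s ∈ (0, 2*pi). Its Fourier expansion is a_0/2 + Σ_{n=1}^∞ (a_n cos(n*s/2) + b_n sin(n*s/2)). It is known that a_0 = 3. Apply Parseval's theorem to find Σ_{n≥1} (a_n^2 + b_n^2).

Parseval: a_0^2/2 + Σ_{n≥1} (a_n^2+b_n^2) = (1/(2*pi)) ∫_{-2*pi}^{2*pi} h(s)^2 ds = 5.
Subtract a_0^2/2 = 9/2: Σ (a_n^2+b_n^2) = 1/2.

1/2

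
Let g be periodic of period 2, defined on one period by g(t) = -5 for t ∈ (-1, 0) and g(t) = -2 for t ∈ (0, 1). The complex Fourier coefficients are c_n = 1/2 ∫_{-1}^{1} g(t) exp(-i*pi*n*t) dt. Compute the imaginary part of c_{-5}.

Since g is real-valued, Im(c_{-5}) = -1/2 ∫_{-1}^{1} g(t) sin(-5*pi*t) dt = b_{5}/2.
Split the integral at the breakpoints.
Directly, an antiderivative of (-5) sin(-5*pi*t) is -cos(5*pi*t)/pi; evaluating from -1 to 0: ∫_{-1}^{0} (-5) sin(-5*pi*t) dt = (-1/pi) - (1/pi) = -2/pi.
Directly, an antiderivative of (-2) sin(-5*pi*t) is -2*cos(5*pi*t)/(5*pi); evaluating from 0 to 1: ∫_{0}^{1} (-2) sin(-5*pi*t) dt = (2/(5*pi)) - (-2/(5*pi)) = 4/(5*pi).
So ∫_{-1}^{1} g(t) sin(-5*pi*t) dt = -6/(5*pi).
Hence Im(c_{-5}) = (-1/2)·(-6/(5*pi)) = 3/(5*pi).

3/(5*pi)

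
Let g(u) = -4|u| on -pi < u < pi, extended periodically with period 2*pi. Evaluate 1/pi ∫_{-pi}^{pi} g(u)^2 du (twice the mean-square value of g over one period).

32*pi**2/3

1/pi ∫_{-pi}^{pi} g(u)^2 du = 1/pi · (32*pi**3/3) = 32*pi**2/3.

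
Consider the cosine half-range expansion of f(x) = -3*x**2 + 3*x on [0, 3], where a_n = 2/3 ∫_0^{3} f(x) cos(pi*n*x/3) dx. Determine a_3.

a_3 = 2/3 ∫_0^{3} (-3*x**2 + 3*x) cos(pi*x) dx.
Integrating by parts twice (tabular method), an antiderivative of (-3*x**2 + 3*x) cos(pi*x) is -3*x**2*sin(pi*x)/pi + 3*x*sin(pi*x)/pi - 6*x*cos(pi*x)/pi**2 + 6*sin(pi*x)/pi**3 + 3*cos(pi*x)/pi**2; evaluating from 0 to 3: ∫_{0}^{3} (-3*x**2 + 3*x) cos(pi*x) dx = (15/pi**2) - (3/pi**2) = 12/pi**2.
Hence a_3 = (2/3)·(12/pi**2) = 8/pi**2.

8/pi**2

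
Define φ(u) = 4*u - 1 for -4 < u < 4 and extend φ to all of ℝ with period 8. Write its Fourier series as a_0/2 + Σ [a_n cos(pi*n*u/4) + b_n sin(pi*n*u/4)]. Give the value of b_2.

-16/pi

b_2 = 1/4 ∫_{-4}^{4} φ(u) sin(pi*u/2) du.
Integrating by parts (boundary term plus one more integral), an antiderivative of (4*u - 1) sin(pi*u/2) is -8*u*cos(pi*u/2)/pi + 16*sin(pi*u/2)/pi**2 + 2*cos(pi*u/2)/pi; evaluating from -4 to 4: ∫_{-4}^{4} (4*u - 1) sin(pi*u/2) du = (-30/pi) - (34/pi) = -64/pi.
Hence b_2 = (1/4)·(-64/pi) = -16/pi.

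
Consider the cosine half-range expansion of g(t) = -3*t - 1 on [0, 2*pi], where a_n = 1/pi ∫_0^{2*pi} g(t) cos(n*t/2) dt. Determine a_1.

24/pi

a_1 = 1/pi ∫_0^{2*pi} (-3*t - 1) cos(t/2) dt.
Integrating by parts (boundary term plus one more integral), an antiderivative of (-3*t - 1) cos(t/2) is -6*t*sin(t/2) - 2*sin(t/2) - 12*cos(t/2); evaluating from 0 to 2*pi: ∫_{0}^{2*pi} (-3*t - 1) cos(t/2) dt = (12) - (-12) = 24.
Hence a_1 = (1/pi)·(24) = 24/pi.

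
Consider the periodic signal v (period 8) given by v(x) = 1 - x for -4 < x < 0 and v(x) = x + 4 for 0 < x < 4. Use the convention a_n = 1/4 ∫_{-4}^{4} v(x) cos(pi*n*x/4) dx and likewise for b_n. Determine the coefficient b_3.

2/pi

b_3 = 1/4 ∫_{-4}^{4} v(x) sin(3*pi*x/4) dx.
Split the integral at the breakpoints.
Integrating by parts (boundary term plus one more integral), an antiderivative of (1 - x) sin(3*pi*x/4) is 4*x*cos(3*pi*x/4)/(3*pi) - 16*sin(3*pi*x/4)/(9*pi**2) - 4*cos(3*pi*x/4)/(3*pi); evaluating from -4 to 0: ∫_{-4}^{0} (1 - x) sin(3*pi*x/4) dx = (-4/(3*pi)) - (20/(3*pi)) = -8/pi.
Integrating by parts (boundary term plus one more integral), an antiderivative of (x + 4) sin(3*pi*x/4) is -4*x*cos(3*pi*x/4)/(3*pi) + 16*sin(3*pi*x/4)/(9*pi**2) - 16*cos(3*pi*x/4)/(3*pi); evaluating from 0 to 4: ∫_{0}^{4} (x + 4) sin(3*pi*x/4) dx = (32/(3*pi)) - (-16/(3*pi)) = 16/pi.
Summing the pieces and multiplying by (1/4) gives b_3 = 2/pi.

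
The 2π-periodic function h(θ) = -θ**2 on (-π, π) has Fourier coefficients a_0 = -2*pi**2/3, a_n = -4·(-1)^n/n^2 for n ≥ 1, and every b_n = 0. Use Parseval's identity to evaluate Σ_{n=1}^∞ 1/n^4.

pi**4/90

Parseval: a_0^2/2 + Σ a_n^2 = (1/π) ∫_{-π}^{π} h(θ)^2 dθ = 2*pi**4/5.
Subtract a_0^2/2 = 2*pi**4/9: Σ a_n^2 = 8*pi**4/45.
Since a_n^2 = 16/n^4, Σ 1/n^4 = pi**4/90.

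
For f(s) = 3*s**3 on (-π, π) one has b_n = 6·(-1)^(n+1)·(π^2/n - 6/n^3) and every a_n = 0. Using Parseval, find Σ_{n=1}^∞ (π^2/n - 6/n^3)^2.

pi**6/14

Parseval: Σ b_n^2 = (1/π) ∫_{-π}^{π} f(s)^2 ds = 18*pi**6/7.
b_n^2 = 36·(π^2/n - 6/n^3)^2, so the sum equals (18*pi**6/7)/36 = pi**6/14.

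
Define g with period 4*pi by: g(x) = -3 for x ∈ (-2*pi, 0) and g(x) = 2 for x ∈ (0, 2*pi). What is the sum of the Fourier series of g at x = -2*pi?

At x = -2*pi the one-sided limits are g(-2*pi^-) = 2 and g(-2*pi^+) = -3.
By Dirichlet's theorem the series converges to their average, [(2) + (-3)]/2 = -1/2.

-1/2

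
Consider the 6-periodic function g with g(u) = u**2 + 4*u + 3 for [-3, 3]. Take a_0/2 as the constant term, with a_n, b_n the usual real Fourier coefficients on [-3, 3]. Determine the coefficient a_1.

-36/pi**2

a_1 = 1/3 ∫_{-3}^{3} g(u) cos(pi*u/3) du.
Integrating by parts twice (tabular method), an antiderivative of (u**2 + 4*u + 3) cos(pi*u/3) is 3*u**2*sin(pi*u/3)/pi + 12*u*sin(pi*u/3)/pi + 18*u*cos(pi*u/3)/pi**2 - 54*sin(pi*u/3)/pi**3 + 9*sin(pi*u/3)/pi + 36*cos(pi*u/3)/pi**2; evaluating from -3 to 3: ∫_{-3}^{3} (u**2 + 4*u + 3) cos(pi*u/3) du = (-90/pi**2) - (18/pi**2) = -108/pi**2.
Hence a_1 = (1/3)·(-108/pi**2) = -36/pi**2.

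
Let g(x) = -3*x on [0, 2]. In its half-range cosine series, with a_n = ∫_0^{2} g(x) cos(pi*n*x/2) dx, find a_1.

a_1 = ∫_0^{2} (-3*x) cos(pi*x/2) dx.
Integrating by parts (boundary term plus one more integral), an antiderivative of (-3*x) cos(pi*x/2) is -6*x*sin(pi*x/2)/pi - 12*cos(pi*x/2)/pi**2; evaluating from 0 to 2: ∫_{0}^{2} (-3*x) cos(pi*x/2) dx = (12/pi**2) - (-12/pi**2) = 24/pi**2.
Hence a_1 = 24/pi**2.

24/pi**2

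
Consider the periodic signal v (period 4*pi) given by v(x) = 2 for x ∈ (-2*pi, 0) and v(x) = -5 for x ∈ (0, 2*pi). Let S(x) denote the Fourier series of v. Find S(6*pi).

x = 6*pi differs from x = 2*pi by 1 full period(s), and the series is 4*pi-periodic.
At x = 2*pi the one-sided limits are v(2*pi^-) = -5 and v(2*pi^+) = 2.
By Dirichlet's theorem the series converges to their average, [(-5) + (2)]/2 = -3/2.

-3/2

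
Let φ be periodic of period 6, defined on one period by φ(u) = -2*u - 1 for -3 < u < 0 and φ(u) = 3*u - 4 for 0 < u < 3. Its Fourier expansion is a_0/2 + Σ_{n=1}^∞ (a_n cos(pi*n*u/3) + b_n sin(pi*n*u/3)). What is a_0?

5/2

a_0 = 1/3 ∫_{-3}^{3} φ(u) du = 1/3 · (15/2) = 5/2.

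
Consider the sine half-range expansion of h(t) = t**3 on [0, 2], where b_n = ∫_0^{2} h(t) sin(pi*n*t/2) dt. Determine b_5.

b_5 = ∫_0^{2} (t**3) sin(5*pi*t/2) dt.
Integrating by parts three times (tabular method), an antiderivative of (t**3) sin(5*pi*t/2) is -2*t**3*cos(5*pi*t/2)/(5*pi) + 12*t**2*sin(5*pi*t/2)/(25*pi**2) + 48*t*cos(5*pi*t/2)/(125*pi**3) - 96*sin(5*pi*t/2)/(625*pi**4); evaluating from 0 to 2: ∫_{0}^{2} (t**3) sin(5*pi*t/2) dt = (16*(-6 + 25*pi**2)/(125*pi**3)) - (0) = 16*(-6 + 25*pi**2)/(125*pi**3).
Hence b_5 = 16*(-6 + 25*pi**2)/(125*pi**3).

16*(-6 + 25*pi**2)/(125*pi**3)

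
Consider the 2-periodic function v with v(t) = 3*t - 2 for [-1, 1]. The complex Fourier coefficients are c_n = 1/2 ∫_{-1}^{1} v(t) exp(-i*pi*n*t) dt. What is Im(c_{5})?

-3/(5*pi)

Since v is real-valued, Im(c_{5}) = -1/2 ∫_{-1}^{1} v(t) sin(5*pi*t) dt = -b_{5}/2.
Integrating by parts (boundary term plus one more integral), an antiderivative of (3*t - 2) sin(5*pi*t) is -3*t*cos(5*pi*t)/(5*pi) + 3*sin(5*pi*t)/(25*pi**2) + 2*cos(5*pi*t)/(5*pi); evaluating from -1 to 1: ∫_{-1}^{1} (3*t - 2) sin(5*pi*t) dt = (1/(5*pi)) - (-1/pi) = 6/(5*pi).
Hence Im(c_{5}) = (-1/2)·(6/(5*pi)) = -3/(5*pi).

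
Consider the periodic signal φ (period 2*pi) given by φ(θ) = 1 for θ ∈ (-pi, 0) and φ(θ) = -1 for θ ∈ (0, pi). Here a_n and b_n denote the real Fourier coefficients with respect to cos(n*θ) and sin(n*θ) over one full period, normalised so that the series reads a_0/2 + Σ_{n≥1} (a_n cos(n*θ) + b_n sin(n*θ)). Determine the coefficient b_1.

b_1 = 1/pi ∫_{-pi}^{pi} φ(θ) sin(θ) dθ.
φ is odd and sin(θ) is odd, so the integrand is even and b_1 = 2/pi ∫_0^{pi} φ(θ) sin(θ) dθ.
Directly, an antiderivative of (-1) sin(θ) is cos(θ); evaluating from 0 to pi: ∫_{0}^{pi} (-1) sin(θ) dθ = (-1) - (1) = -2.
Hence b_1 = (2/pi)·(-2) = -4/pi.

-4/pi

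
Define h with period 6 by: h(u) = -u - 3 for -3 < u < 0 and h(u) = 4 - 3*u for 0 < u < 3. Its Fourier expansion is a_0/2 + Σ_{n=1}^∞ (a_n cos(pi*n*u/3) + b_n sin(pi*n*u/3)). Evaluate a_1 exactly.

12/pi**2

a_1 = 1/3 ∫_{-3}^{3} h(u) cos(pi*u/3) du.
Split the integral at the breakpoints.
Integrating by parts (boundary term plus one more integral), an antiderivative of (-u - 3) cos(pi*u/3) is -3*u*sin(pi*u/3)/pi - 9*sin(pi*u/3)/pi - 9*cos(pi*u/3)/pi**2; evaluating from -3 to 0: ∫_{-3}^{0} (-u - 3) cos(pi*u/3) du = (-9/pi**2) - (9/pi**2) = -18/pi**2.
Integrating by parts (boundary term plus one more integral), an antiderivative of (4 - 3*u) cos(pi*u/3) is -9*u*sin(pi*u/3)/pi + 12*sin(pi*u/3)/pi - 27*cos(pi*u/3)/pi**2; evaluating from 0 to 3: ∫_{0}^{3} (4 - 3*u) cos(pi*u/3) du = (27/pi**2) - (-27/pi**2) = 54/pi**2.
Summing the pieces and multiplying by (1/3) gives a_1 = 12/pi**2.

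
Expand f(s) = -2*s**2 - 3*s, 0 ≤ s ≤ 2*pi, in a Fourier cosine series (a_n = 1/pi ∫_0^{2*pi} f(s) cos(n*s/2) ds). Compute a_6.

a_6 = 1/pi ∫_0^{2*pi} (-2*s**2 - 3*s) cos(3*s) ds.
Integrating by parts twice (tabular method), an antiderivative of (-2*s**2 - 3*s) cos(3*s) is -2*s**2*sin(3*s)/3 - s*sin(3*s) - 4*s*cos(3*s)/9 + 4*sin(3*s)/27 - cos(3*s)/3; evaluating from 0 to 2*pi: ∫_{0}^{2*pi} (-2*s**2 - 3*s) cos(3*s) ds = (-8*pi/9 - 1/3) - (-1/3) = -8*pi/9.
Hence a_6 = (1/pi)·(-8*pi/9) = -8/9.

-8/9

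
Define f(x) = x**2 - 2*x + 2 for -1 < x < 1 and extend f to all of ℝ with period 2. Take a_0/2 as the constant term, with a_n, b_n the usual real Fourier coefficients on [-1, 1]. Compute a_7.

-4/(49*pi**2)

a_7 = ∫_{-1}^{1} f(x) cos(7*pi*x) dx.
Integrating by parts twice (tabular method), an antiderivative of (x**2 - 2*x + 2) cos(7*pi*x) is x**2*sin(7*pi*x)/(7*pi) - 2*x*sin(7*pi*x)/(7*pi) + 2*x*cos(7*pi*x)/(49*pi**2) - 2*sin(7*pi*x)/(343*pi**3) + 2*sin(7*pi*x)/(7*pi) - 2*cos(7*pi*x)/(49*pi**2); evaluating from -1 to 1: ∫_{-1}^{1} (x**2 - 2*x + 2) cos(7*pi*x) dx = (0) - (4/(49*pi**2)) = -4/(49*pi**2).
Hence a_7 = -4/(49*pi**2).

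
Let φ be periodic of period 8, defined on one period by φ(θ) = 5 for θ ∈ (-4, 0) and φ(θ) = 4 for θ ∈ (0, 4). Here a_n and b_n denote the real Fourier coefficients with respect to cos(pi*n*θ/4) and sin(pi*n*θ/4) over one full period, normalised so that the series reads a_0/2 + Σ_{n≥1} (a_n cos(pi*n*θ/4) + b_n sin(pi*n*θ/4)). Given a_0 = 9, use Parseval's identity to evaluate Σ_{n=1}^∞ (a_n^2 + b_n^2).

1/2

Parseval: a_0^2/2 + Σ_{n≥1} (a_n^2+b_n^2) = 1/4 ∫_{-4}^{4} φ(θ)^2 dθ = 41.
Subtract a_0^2/2 = 81/2: Σ (a_n^2+b_n^2) = 1/2.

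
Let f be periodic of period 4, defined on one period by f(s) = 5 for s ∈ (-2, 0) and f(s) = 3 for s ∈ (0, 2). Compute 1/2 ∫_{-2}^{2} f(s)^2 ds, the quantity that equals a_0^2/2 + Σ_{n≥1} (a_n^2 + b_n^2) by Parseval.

1/2 ∫_{-2}^{2} f(s)^2 ds = 1/2 · (68) = 34.

34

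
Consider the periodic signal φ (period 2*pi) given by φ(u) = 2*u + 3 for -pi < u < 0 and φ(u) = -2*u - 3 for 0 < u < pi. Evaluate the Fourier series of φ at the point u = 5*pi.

u = 5*pi differs from u = pi by 2 full period(s), and the series is 2*pi-periodic.
At u = pi the one-sided limits are φ(pi^-) = -2*pi - 3 and φ(pi^+) = 3 - 2*pi.
By Dirichlet's theorem the series converges to their average, [(-2*pi - 3) + (3 - 2*pi)]/2 = -2*pi.

-2*pi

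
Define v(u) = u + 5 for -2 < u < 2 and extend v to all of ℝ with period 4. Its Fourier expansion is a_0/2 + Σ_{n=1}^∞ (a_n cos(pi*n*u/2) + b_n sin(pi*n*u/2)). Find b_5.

4/(5*pi)

b_5 = 1/2 ∫_{-2}^{2} v(u) sin(5*pi*u/2) du.
Integrating by parts (boundary term plus one more integral), an antiderivative of (u + 5) sin(5*pi*u/2) is -2*u*cos(5*pi*u/2)/(5*pi) + 4*sin(5*pi*u/2)/(25*pi**2) - 2*cos(5*pi*u/2)/pi; evaluating from -2 to 2: ∫_{-2}^{2} (u + 5) sin(5*pi*u/2) du = (14/(5*pi)) - (6/(5*pi)) = 8/(5*pi).
Hence b_5 = (1/2)·(8/(5*pi)) = 4/(5*pi).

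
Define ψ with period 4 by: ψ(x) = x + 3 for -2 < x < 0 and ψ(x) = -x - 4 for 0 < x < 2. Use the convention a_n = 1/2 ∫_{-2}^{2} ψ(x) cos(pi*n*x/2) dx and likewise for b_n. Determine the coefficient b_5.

b_5 = 1/2 ∫_{-2}^{2} ψ(x) sin(5*pi*x/2) dx.
Split the integral at the breakpoints.
Integrating by parts (boundary term plus one more integral), an antiderivative of (x + 3) sin(5*pi*x/2) is -2*x*cos(5*pi*x/2)/(5*pi) + 4*sin(5*pi*x/2)/(25*pi**2) - 6*cos(5*pi*x/2)/(5*pi); evaluating from -2 to 0: ∫_{-2}^{0} (x + 3) sin(5*pi*x/2) dx = (-6/(5*pi)) - (2/(5*pi)) = -8/(5*pi).
Integrating by parts (boundary term plus one more integral), an antiderivative of (-x - 4) sin(5*pi*x/2) is 2*x*cos(5*pi*x/2)/(5*pi) - 4*sin(5*pi*x/2)/(25*pi**2) + 8*cos(5*pi*x/2)/(5*pi); evaluating from 0 to 2: ∫_{0}^{2} (-x - 4) sin(5*pi*x/2) dx = (-12/(5*pi)) - (8/(5*pi)) = -4/pi.
Summing the pieces and multiplying by (1/2) gives b_5 = -14/(5*pi).

-14/(5*pi)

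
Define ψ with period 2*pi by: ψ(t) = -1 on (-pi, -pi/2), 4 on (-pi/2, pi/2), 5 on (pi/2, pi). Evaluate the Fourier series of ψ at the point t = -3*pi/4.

-1

ψ is continuous at t = -3*pi/4 with value -1, so the series converges to -1 there.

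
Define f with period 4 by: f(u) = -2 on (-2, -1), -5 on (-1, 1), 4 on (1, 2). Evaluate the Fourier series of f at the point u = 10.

u = 10 differs from u = 2 by 2 full period(s), and the series is 4-periodic.
At u = 2 the one-sided limits are f(2^-) = 4 and f(2^+) = -2.
By Dirichlet's theorem the series converges to their average, [(4) + (-2)]/2 = 1.

1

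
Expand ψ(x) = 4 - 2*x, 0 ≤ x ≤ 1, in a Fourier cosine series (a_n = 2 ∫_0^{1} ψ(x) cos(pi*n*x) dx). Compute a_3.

8/(9*pi**2)

a_3 = 2 ∫_0^{1} (4 - 2*x) cos(3*pi*x) dx.
Integrating by parts (boundary term plus one more integral), an antiderivative of (4 - 2*x) cos(3*pi*x) is -2*x*sin(3*pi*x)/(3*pi) + 4*sin(3*pi*x)/(3*pi) - 2*cos(3*pi*x)/(9*pi**2); evaluating from 0 to 1: ∫_{0}^{1} (4 - 2*x) cos(3*pi*x) dx = (2/(9*pi**2)) - (-2/(9*pi**2)) = 4/(9*pi**2).
Hence a_3 = 2·(4/(9*pi**2)) = 8/(9*pi**2).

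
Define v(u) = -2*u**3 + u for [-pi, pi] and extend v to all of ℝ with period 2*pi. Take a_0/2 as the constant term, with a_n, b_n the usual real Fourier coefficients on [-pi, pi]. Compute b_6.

-4/9 + 2*pi**2/3

b_6 = 1/pi ∫_{-pi}^{pi} v(u) sin(6*u) du.
v is odd and sin(6*u) is odd, so the integrand is even and b_6 = 2/pi ∫_0^{pi} v(u) sin(6*u) du.
Integrating by parts three times (tabular method), an antiderivative of (-2*u**3 + u) sin(6*u) is u**3*cos(6*u)/3 - u**2*sin(6*u)/6 - 2*u*cos(6*u)/9 + sin(6*u)/27; evaluating from 0 to pi: ∫_{0}^{pi} (-2*u**3 + u) sin(6*u) du = (pi*(-2 + 3*pi**2)/9) - (0) = pi*(-2 + 3*pi**2)/9.
Hence b_6 = (2/pi)·(pi*(-2 + 3*pi**2)/9) = -4/9 + 2*pi**2/3.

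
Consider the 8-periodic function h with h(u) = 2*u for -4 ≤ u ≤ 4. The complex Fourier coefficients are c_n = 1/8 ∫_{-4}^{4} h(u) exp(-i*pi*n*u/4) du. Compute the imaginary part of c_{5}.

-8/(5*pi)

Since h is real-valued, Im(c_{5}) = -1/8 ∫_{-4}^{4} h(u) sin(5*pi*u/4) du = -b_{5}/2.
h is odd and sin(5*pi*u/4) is odd, so the integrand is even: ∫_{-4}^{4} h(u) sin(5*pi*u/4) du = 2∫_0^{4} h(u) sin(5*pi*u/4) du.
Integrating by parts (boundary term plus one more integral), an antiderivative of (2*u) sin(5*pi*u/4) is -8*u*cos(5*pi*u/4)/(5*pi) + 32*sin(5*pi*u/4)/(25*pi**2); evaluating from 0 to 4: ∫_{0}^{4} (2*u) sin(5*pi*u/4) du = (32/(5*pi)) - (0) = 32/(5*pi).
So ∫_{-4}^{4} h(u) sin(5*pi*u/4) du = 64/(5*pi).
Hence Im(c_{5}) = (-1/8)·(64/(5*pi)) = -8/(5*pi).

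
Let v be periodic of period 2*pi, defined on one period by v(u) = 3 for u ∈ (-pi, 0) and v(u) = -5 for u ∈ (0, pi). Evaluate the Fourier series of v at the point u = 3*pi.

-1

u = 3*pi differs from u = pi by 1 full period(s), and the series is 2*pi-periodic.
At u = pi the one-sided limits are v(pi^-) = -5 and v(pi^+) = 3.
By Dirichlet's theorem the series converges to their average, [(-5) + (3)]/2 = -1.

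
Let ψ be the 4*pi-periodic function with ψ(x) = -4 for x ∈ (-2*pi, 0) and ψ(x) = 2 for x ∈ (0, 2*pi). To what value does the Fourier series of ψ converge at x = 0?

-1

At x = 0 the one-sided limits are ψ(0^-) = -4 and ψ(0^+) = 2.
By Dirichlet's theorem the series converges to their average, [(-4) + (2)]/2 = -1.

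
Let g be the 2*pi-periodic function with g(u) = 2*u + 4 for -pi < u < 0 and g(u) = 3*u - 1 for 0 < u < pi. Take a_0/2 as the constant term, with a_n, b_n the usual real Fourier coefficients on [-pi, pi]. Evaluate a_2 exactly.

0

a_2 = 1/pi ∫_{-pi}^{pi} g(u) cos(2*u) du.
Split the integral at the breakpoints.
Integrating by parts (boundary term plus one more integral), an antiderivative of (2*u + 4) cos(2*u) is u*sin(2*u) + 2*sin(2*u) + cos(2*u)/2; evaluating from -pi to 0: ∫_{-pi}^{0} (2*u + 4) cos(2*u) du = (1/2) - (1/2) = 0.
Integrating by parts (boundary term plus one more integral), an antiderivative of (3*u - 1) cos(2*u) is 3*u*sin(2*u)/2 - sin(2*u)/2 + 3*cos(2*u)/4; evaluating from 0 to pi: ∫_{0}^{pi} (3*u - 1) cos(2*u) du = (3/4) - (3/4) = 0.
Summing the pieces and multiplying by (1/pi) gives a_2 = 0.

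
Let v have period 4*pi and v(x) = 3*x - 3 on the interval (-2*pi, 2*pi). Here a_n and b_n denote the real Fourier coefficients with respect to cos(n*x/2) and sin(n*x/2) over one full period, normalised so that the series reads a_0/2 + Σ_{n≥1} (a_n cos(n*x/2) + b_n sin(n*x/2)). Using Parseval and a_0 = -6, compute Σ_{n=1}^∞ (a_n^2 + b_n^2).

Parseval: a_0^2/2 + Σ_{n≥1} (a_n^2+b_n^2) = (1/(2*pi)) ∫_{-2*pi}^{2*pi} v(x)^2 dx = 18 + 24*pi**2.
Subtract a_0^2/2 = 18: Σ (a_n^2+b_n^2) = 24*pi**2.

24*pi**2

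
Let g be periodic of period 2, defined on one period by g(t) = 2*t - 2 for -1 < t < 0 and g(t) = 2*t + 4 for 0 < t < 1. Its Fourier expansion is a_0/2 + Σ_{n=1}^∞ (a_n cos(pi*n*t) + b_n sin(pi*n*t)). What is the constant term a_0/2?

1

a_0 = ∫_{-1}^{1} g(t) dt = 2.
So the constant term a_0/2 = 1.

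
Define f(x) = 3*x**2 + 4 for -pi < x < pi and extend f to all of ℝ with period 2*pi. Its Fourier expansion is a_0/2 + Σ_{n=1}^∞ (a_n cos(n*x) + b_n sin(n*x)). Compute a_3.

a_3 = 1/pi ∫_{-pi}^{pi} f(x) cos(3*x) dx.
f is even and cos(3*x) is even, so the integrand is even and a_3 = 2/pi ∫_0^{pi} f(x) cos(3*x) dx.
Integrating by parts twice (tabular method), an antiderivative of (3*x**2 + 4) cos(3*x) is x**2*sin(3*x) + 2*x*cos(3*x)/3 + 10*sin(3*x)/9; evaluating from 0 to pi: ∫_{0}^{pi} (3*x**2 + 4) cos(3*x) dx = (-2*pi/3) - (0) = -2*pi/3.
Hence a_3 = (2/pi)·(-2*pi/3) = -4/3.

-4/3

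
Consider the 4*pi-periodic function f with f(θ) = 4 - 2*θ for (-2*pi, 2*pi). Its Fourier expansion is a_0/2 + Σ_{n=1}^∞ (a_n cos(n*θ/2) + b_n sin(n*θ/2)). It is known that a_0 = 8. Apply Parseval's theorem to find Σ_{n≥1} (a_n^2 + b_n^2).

Parseval: a_0^2/2 + Σ_{n≥1} (a_n^2+b_n^2) = (1/(2*pi)) ∫_{-2*pi}^{2*pi} f(θ)^2 dθ = 32 + 32*pi**2/3.
Subtract a_0^2/2 = 32: Σ (a_n^2+b_n^2) = 32*pi**2/3.

32*pi**2/3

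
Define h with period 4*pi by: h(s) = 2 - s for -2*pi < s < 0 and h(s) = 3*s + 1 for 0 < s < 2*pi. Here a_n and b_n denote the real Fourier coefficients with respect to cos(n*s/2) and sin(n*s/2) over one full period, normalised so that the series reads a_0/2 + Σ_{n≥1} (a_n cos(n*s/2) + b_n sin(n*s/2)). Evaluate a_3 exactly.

a_3 = (1/(2*pi)) ∫_{-2*pi}^{2*pi} h(s) cos(3*s/2) ds.
Split the integral at the breakpoints.
Integrating by parts (boundary term plus one more integral), an antiderivative of (2 - s) cos(3*s/2) is -2*s*sin(3*s/2)/3 + 4*sin(3*s/2)/3 - 4*cos(3*s/2)/9; evaluating from -2*pi to 0: ∫_{-2*pi}^{0} (2 - s) cos(3*s/2) ds = (-4/9) - (4/9) = -8/9.
Integrating by parts (boundary term plus one more integral), an antiderivative of (3*s + 1) cos(3*s/2) is 2*s*sin(3*s/2) + 2*sin(3*s/2)/3 + 4*cos(3*s/2)/3; evaluating from 0 to 2*pi: ∫_{0}^{2*pi} (3*s + 1) cos(3*s/2) ds = (-4/3) - (4/3) = -8/3.
Summing the pieces and multiplying by (1/(2*pi)) gives a_3 = -16/(9*pi).

-16/(9*pi)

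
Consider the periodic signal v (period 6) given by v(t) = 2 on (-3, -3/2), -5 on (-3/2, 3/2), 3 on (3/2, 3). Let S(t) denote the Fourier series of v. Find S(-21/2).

-1

t = -21/2 differs from t = 3/2 by -2 full period(s), and the series is 6-periodic.
At t = 3/2 the one-sided limits are v(3/2^-) = -5 and v(3/2^+) = 3.
By Dirichlet's theorem the series converges to their average, [(-5) + (3)]/2 = -1.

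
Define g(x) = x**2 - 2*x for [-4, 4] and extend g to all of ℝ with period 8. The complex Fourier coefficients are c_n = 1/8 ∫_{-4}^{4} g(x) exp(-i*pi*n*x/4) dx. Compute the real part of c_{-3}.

Since g is real-valued, Re(c_{-3}) = 1/8 ∫_{-4}^{4} g(x) cos(-3*pi*x/4) dx = a_{3}/2.
Integrating by parts twice (tabular method), an antiderivative of (x**2 - 2*x) cos(-3*pi*x/4) is 4*x**2*sin(3*pi*x/4)/(3*pi) - 8*x*sin(3*pi*x/4)/(3*pi) + 32*x*cos(3*pi*x/4)/(9*pi**2) - 128*sin(3*pi*x/4)/(27*pi**3) - 32*cos(3*pi*x/4)/(9*pi**2); evaluating from -4 to 4: ∫_{-4}^{4} (x**2 - 2*x) cos(-3*pi*x/4) dx = (-32/(3*pi**2)) - (160/(9*pi**2)) = -256/(9*pi**2).
Hence Re(c_{-3}) = (1/8)·(-256/(9*pi**2)) = -32/(9*pi**2).

-32/(9*pi**2)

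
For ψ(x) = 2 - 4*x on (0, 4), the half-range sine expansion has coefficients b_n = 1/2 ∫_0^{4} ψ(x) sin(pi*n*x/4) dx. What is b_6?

b_6 = 1/2 ∫_0^{4} (2 - 4*x) sin(3*pi*x/2) dx.
Integrating by parts (boundary term plus one more integral), an antiderivative of (2 - 4*x) sin(3*pi*x/2) is 8*x*cos(3*pi*x/2)/(3*pi) - 16*sin(3*pi*x/2)/(9*pi**2) - 4*cos(3*pi*x/2)/(3*pi); evaluating from 0 to 4: ∫_{0}^{4} (2 - 4*x) sin(3*pi*x/2) dx = (28/(3*pi)) - (-4/(3*pi)) = 32/(3*pi).
Hence b_6 = (1/2)·(32/(3*pi)) = 16/(3*pi).

16/(3*pi)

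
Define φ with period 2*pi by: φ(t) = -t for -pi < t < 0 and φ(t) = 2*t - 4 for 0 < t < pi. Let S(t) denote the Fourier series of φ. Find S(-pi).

-2 + 3*pi/2

At t = -pi the one-sided limits are φ(-pi^-) = -4 + 2*pi and φ(-pi^+) = pi.
By Dirichlet's theorem the series converges to their average, [(-4 + 2*pi) + (pi)]/2 = -2 + 3*pi/2.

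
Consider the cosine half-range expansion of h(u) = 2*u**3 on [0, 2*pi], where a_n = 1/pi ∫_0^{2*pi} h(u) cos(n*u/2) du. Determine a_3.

a_3 = 1/pi ∫_0^{2*pi} (2*u**3) cos(3*u/2) du.
Integrating by parts three times (tabular method), an antiderivative of (2*u**3) cos(3*u/2) is 4*u**3*sin(3*u/2)/3 + 8*u**2*cos(3*u/2)/3 - 32*u*sin(3*u/2)/9 - 64*cos(3*u/2)/27; evaluating from 0 to 2*pi: ∫_{0}^{2*pi} (2*u**3) cos(3*u/2) du = (64/27 - 32*pi**2/3) - (-64/27) = 128/27 - 32*pi**2/3.
Hence a_3 = (1/pi)·(128/27 - 32*pi**2/3) = 32*(4 - 9*pi**2)/(27*pi).

32*(4 - 9*pi**2)/(27*pi)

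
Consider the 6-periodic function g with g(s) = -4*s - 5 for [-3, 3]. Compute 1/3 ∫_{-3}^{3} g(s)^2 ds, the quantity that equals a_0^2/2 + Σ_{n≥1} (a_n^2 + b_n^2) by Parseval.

146

1/3 ∫_{-3}^{3} g(s)^2 ds = 1/3 · (438) = 146.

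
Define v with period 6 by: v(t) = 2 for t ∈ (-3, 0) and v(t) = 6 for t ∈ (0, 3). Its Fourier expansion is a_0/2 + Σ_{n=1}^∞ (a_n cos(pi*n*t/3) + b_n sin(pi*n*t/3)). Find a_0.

a_0 = 1/3 ∫_{-3}^{3} v(t) dt = 1/3 · (24) = 8.

8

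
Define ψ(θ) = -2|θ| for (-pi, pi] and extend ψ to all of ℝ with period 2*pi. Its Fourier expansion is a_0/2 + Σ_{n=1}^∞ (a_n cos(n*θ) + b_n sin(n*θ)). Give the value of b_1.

b_1 = 1/pi ∫_{-pi}^{pi} ψ(θ) sin(θ) dθ.
ψ is even and sin(θ) is odd, so the integrand is odd over a symmetric interval and the integral vanishes.

0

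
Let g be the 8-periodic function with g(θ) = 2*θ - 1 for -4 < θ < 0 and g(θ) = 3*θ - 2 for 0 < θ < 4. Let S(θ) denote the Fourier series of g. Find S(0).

-3/2

At θ = 0 the one-sided limits are g(0^-) = -1 and g(0^+) = -2.
By Dirichlet's theorem the series converges to their average, [(-1) + (-2)]/2 = -3/2.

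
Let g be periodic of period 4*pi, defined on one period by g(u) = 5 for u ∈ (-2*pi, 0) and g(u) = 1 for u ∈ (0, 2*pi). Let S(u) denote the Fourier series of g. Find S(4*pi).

3

u = 4*pi differs from u = 0 by 1 full period(s), and the series is 4*pi-periodic.
At u = 0 the one-sided limits are g(0^-) = 5 and g(0^+) = 1.
By Dirichlet's theorem the series converges to their average, [(5) + (1)]/2 = 3.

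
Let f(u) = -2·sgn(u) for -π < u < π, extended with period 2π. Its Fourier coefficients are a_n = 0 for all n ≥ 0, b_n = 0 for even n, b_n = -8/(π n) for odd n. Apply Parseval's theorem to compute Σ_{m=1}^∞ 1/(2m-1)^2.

Parseval: Σ b_n^2 = (1/π) ∫_{-π}^{π} f(u)^2 du = 8.
Only odd n contribute, with b_n^2 = 64/(π^2 n^2), so Σ_{m≥1} 1/(2m-1)^2 = π^2·(8)/64 = pi**2/8.

pi**2/8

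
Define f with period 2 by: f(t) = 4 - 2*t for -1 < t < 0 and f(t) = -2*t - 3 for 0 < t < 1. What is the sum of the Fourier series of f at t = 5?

1/2

t = 5 differs from t = 1 by 2 full period(s), and the series is 2-periodic.
At t = 1 the one-sided limits are f(1^-) = -5 and f(1^+) = 6.
By Dirichlet's theorem the series converges to their average, [(-5) + (6)]/2 = 1/2.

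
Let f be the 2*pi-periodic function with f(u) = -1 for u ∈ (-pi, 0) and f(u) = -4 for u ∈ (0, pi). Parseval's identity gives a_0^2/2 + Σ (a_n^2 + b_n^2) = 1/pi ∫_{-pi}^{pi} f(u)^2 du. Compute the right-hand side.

1/pi ∫_{-pi}^{pi} f(u)^2 du = 1/pi · (17*pi) = 17.

17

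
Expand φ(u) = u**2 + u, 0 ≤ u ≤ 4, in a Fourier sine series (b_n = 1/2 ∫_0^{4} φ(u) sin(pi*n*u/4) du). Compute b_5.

b_5 = 1/2 ∫_0^{4} (u**2 + u) sin(5*pi*u/4) du.
Integrating by parts twice (tabular method), an antiderivative of (u**2 + u) sin(5*pi*u/4) is -4*u**2*cos(5*pi*u/4)/(5*pi) + 32*u*sin(5*pi*u/4)/(25*pi**2) - 4*u*cos(5*pi*u/4)/(5*pi) + 16*sin(5*pi*u/4)/(25*pi**2) + 128*cos(5*pi*u/4)/(125*pi**3); evaluating from 0 to 4: ∫_{0}^{4} (u**2 + u) sin(5*pi*u/4) du = (-128/(125*pi**3) + 16/pi) - (128/(125*pi**3)) = -256/(125*pi**3) + 16/pi.
Hence b_5 = (1/2)·(-256/(125*pi**3) + 16/pi) = -128/(125*pi**3) + 8/pi.

-128/(125*pi**3) + 8/pi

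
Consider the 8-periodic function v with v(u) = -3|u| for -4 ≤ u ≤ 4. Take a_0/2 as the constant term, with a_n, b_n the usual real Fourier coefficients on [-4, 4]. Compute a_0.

a_0 = 1/4 ∫_{-4}^{4} v(u) du = 1/4 · (-48) = -12.

-12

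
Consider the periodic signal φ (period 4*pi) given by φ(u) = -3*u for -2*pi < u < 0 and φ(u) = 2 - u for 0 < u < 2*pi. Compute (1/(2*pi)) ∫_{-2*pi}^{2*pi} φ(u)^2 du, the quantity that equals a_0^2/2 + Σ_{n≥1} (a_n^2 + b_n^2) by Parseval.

(1/(2*pi)) ∫_{-2*pi}^{2*pi} φ(u)^2 du = (1/(2*pi)) · (8*pi*(-3*pi + 3 + 10*pi**2)/3) = -4*pi + 4 + 40*pi**2/3.

-4*pi + 4 + 40*pi**2/3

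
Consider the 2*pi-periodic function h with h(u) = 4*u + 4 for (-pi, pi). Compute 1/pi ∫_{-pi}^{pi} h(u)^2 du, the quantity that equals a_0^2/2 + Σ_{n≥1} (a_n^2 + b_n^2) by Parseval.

32 + 32*pi**2/3

1/pi ∫_{-pi}^{pi} h(u)^2 du = 1/pi · (32*pi*(3 + pi**2)/3) = 32 + 32*pi**2/3.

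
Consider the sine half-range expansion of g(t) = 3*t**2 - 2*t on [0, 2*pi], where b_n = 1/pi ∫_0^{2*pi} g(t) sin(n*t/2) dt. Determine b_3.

-8/3 - 32/(9*pi) + 8*pi

b_3 = 1/pi ∫_0^{2*pi} (3*t**2 - 2*t) sin(3*t/2) dt.
Integrating by parts twice (tabular method), an antiderivative of (3*t**2 - 2*t) sin(3*t/2) is -2*t**2*cos(3*t/2) + 8*t*sin(3*t/2)/3 + 4*t*cos(3*t/2)/3 - 8*sin(3*t/2)/9 + 16*cos(3*t/2)/9; evaluating from 0 to 2*pi: ∫_{0}^{2*pi} (3*t**2 - 2*t) sin(3*t/2) dt = (-8*pi/3 - 16/9 + 8*pi**2) - (16/9) = -8*pi/3 - 32/9 + 8*pi**2.
Hence b_3 = (1/pi)·(-8*pi/3 - 32/9 + 8*pi**2) = -8/3 - 32/(9*pi) + 8*pi.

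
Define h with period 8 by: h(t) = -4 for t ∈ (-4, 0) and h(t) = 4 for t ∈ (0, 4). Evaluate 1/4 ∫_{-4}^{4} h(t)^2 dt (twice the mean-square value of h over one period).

1/4 ∫_{-4}^{4} h(t)^2 dt = 1/4 · (128) = 32.

32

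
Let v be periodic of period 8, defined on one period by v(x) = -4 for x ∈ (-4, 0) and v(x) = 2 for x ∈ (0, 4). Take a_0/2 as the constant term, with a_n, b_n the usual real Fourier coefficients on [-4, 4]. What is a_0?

a_0 = 1/4 ∫_{-4}^{4} v(x) dx = 1/4 · (-8) = -2.

-2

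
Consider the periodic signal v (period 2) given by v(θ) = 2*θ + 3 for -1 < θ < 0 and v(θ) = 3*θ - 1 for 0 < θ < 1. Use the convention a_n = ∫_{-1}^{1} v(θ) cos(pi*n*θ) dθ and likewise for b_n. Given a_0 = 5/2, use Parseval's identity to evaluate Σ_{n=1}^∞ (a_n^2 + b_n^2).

53/24

Parseval: a_0^2/2 + Σ_{n≥1} (a_n^2+b_n^2) = ∫_{-1}^{1} v(θ)^2 dθ = 16/3.
Subtract a_0^2/2 = 25/8: Σ (a_n^2+b_n^2) = 53/24.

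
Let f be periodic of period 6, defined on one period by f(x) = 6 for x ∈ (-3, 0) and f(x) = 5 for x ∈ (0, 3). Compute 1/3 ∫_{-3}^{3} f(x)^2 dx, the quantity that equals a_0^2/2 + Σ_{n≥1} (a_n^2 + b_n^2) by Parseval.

1/3 ∫_{-3}^{3} f(x)^2 dx = 1/3 · (183) = 61.

61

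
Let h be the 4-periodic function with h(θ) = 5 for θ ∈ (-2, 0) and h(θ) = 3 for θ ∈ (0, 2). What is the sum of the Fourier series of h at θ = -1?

h is continuous at θ = -1 with value 5, so the series converges to 5 there.

5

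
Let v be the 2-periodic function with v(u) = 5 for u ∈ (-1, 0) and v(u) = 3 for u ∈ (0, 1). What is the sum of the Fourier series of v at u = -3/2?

u = -3/2 differs from u = 1/2 by -1 full period(s), and the series is 2-periodic.
v is continuous at u = 1/2 with value 3, so the series converges to 3 there.

3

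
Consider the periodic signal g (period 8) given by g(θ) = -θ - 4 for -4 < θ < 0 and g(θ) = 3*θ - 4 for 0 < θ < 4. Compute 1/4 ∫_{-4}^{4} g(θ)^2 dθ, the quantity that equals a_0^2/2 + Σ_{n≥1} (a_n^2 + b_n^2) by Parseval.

64/3

1/4 ∫_{-4}^{4} g(θ)^2 dθ = 1/4 · (256/3) = 64/3.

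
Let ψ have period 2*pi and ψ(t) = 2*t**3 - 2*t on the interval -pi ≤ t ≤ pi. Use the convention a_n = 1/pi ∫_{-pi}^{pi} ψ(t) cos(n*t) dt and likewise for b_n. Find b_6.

b_6 = 1/pi ∫_{-pi}^{pi} ψ(t) sin(6*t) dt.
ψ is odd and sin(6*t) is odd, so the integrand is even and b_6 = 2/pi ∫_0^{pi} ψ(t) sin(6*t) dt.
Integrating by parts three times (tabular method), an antiderivative of (2*t**3 - 2*t) sin(6*t) is -t**3*cos(6*t)/3 + t**2*sin(6*t)/6 + 7*t*cos(6*t)/18 - 7*sin(6*t)/108; evaluating from 0 to pi: ∫_{0}^{pi} (2*t**3 - 2*t) sin(6*t) dt = (pi*(7 - 6*pi**2)/18) - (0) = pi*(7 - 6*pi**2)/18.
Hence b_6 = (2/pi)·(pi*(7 - 6*pi**2)/18) = 7/9 - 2*pi**2/3.

7/9 - 2*pi**2/3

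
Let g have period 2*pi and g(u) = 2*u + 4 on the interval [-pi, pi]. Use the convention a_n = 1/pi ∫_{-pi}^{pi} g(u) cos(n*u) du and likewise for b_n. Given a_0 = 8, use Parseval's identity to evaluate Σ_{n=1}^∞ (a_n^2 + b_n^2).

8*pi**2/3

Parseval: a_0^2/2 + Σ_{n≥1} (a_n^2+b_n^2) = 1/pi ∫_{-pi}^{pi} g(u)^2 du = 8*pi**2/3 + 32.
Subtract a_0^2/2 = 32: Σ (a_n^2+b_n^2) = 8*pi**2/3.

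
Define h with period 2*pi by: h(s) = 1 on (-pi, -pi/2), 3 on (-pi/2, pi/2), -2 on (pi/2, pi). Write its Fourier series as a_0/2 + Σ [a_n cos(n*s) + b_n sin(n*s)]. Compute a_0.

5/2

a_0 = 1/pi ∫_{-pi}^{pi} h(s) ds = 1/pi · (5*pi/2) = 5/2.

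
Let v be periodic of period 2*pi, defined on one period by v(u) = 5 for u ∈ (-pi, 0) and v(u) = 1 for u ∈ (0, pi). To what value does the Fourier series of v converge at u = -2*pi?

3

u = -2*pi differs from u = 0 by -1 full period(s), and the series is 2*pi-periodic.
At u = 0 the one-sided limits are v(0^-) = 5 and v(0^+) = 1.
By Dirichlet's theorem the series converges to their average, [(5) + (1)]/2 = 3.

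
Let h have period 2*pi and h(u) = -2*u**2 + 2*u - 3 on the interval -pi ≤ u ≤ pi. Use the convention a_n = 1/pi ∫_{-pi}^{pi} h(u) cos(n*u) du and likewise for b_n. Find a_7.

a_7 = 1/pi ∫_{-pi}^{pi} h(u) cos(7*u) du.
Integrating by parts twice (tabular method), an antiderivative of (-2*u**2 + 2*u - 3) cos(7*u) is -2*u**2*sin(7*u)/7 + 2*u*sin(7*u)/7 - 4*u*cos(7*u)/49 - 143*sin(7*u)/343 + 2*cos(7*u)/49; evaluating from -pi to pi: ∫_{-pi}^{pi} (-2*u**2 + 2*u - 3) cos(7*u) du = (-2/49 + 4*pi/49) - (-4*pi/49 - 2/49) = 8*pi/49.
Hence a_7 = (1/pi)·(8*pi/49) = 8/49.

8/49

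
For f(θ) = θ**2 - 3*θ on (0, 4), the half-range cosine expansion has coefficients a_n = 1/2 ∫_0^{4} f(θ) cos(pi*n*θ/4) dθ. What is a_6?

16/(9*pi**2)

a_6 = 1/2 ∫_0^{4} (θ**2 - 3*θ) cos(3*pi*θ/2) dθ.
Integrating by parts twice (tabular method), an antiderivative of (θ**2 - 3*θ) cos(3*pi*θ/2) is 2*θ**2*sin(3*pi*θ/2)/(3*pi) - 2*θ*sin(3*pi*θ/2)/pi + 8*θ*cos(3*pi*θ/2)/(9*pi**2) - 16*sin(3*pi*θ/2)/(27*pi**3) - 4*cos(3*pi*θ/2)/(3*pi**2); evaluating from 0 to 4: ∫_{0}^{4} (θ**2 - 3*θ) cos(3*pi*θ/2) dθ = (20/(9*pi**2)) - (-4/(3*pi**2)) = 32/(9*pi**2).
Hence a_6 = (1/2)·(32/(9*pi**2)) = 16/(9*pi**2).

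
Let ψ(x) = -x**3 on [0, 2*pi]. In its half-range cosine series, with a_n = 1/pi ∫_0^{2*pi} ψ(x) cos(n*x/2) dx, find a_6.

a_6 = 1/pi ∫_0^{2*pi} (-x**3) cos(3*x) dx.
Integrating by parts three times (tabular method), an antiderivative of (-x**3) cos(3*x) is -x**3*sin(3*x)/3 - x**2*cos(3*x)/3 + 2*x*sin(3*x)/9 + 2*cos(3*x)/27; evaluating from 0 to 2*pi: ∫_{0}^{2*pi} (-x**3) cos(3*x) dx = (2/27 - 4*pi**2/3) - (2/27) = -4*pi**2/3.
Hence a_6 = (1/pi)·(-4*pi**2/3) = -4*pi/3.

-4*pi/3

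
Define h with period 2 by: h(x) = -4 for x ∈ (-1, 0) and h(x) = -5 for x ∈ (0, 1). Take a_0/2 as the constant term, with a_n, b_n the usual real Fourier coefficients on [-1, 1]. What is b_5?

-2/(5*pi)

b_5 = ∫_{-1}^{1} h(x) sin(5*pi*x) dx.
Split the integral at the breakpoints.
Directly, an antiderivative of (-4) sin(5*pi*x) is 4*cos(5*pi*x)/(5*pi); evaluating from -1 to 0: ∫_{-1}^{0} (-4) sin(5*pi*x) dx = (4/(5*pi)) - (-4/(5*pi)) = 8/(5*pi).
Directly, an antiderivative of (-5) sin(5*pi*x) is cos(5*pi*x)/pi; evaluating from 0 to 1: ∫_{0}^{1} (-5) sin(5*pi*x) dx = (-1/pi) - (1/pi) = -2/pi.
Summing the pieces gives b_5 = -2/(5*pi).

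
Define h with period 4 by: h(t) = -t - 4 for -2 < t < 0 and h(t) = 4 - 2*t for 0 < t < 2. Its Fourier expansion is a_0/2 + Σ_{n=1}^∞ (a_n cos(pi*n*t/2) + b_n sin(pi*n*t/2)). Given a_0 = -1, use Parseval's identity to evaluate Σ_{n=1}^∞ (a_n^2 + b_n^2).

Parseval: a_0^2/2 + Σ_{n≥1} (a_n^2+b_n^2) = 1/2 ∫_{-2}^{2} h(t)^2 dt = 44/3.
Subtract a_0^2/2 = 1/2: Σ (a_n^2+b_n^2) = 85/6.

85/6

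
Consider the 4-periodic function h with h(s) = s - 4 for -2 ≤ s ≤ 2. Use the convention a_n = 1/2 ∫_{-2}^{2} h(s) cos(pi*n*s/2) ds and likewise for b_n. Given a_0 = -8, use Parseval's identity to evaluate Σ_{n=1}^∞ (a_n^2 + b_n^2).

8/3

Parseval: a_0^2/2 + Σ_{n≥1} (a_n^2+b_n^2) = 1/2 ∫_{-2}^{2} h(s)^2 ds = 104/3.
Subtract a_0^2/2 = 32: Σ (a_n^2+b_n^2) = 8/3.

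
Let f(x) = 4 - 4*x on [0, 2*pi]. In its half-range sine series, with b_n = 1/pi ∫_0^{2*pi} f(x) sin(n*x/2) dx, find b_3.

b_3 = 1/pi ∫_0^{2*pi} (4 - 4*x) sin(3*x/2) dx.
Integrating by parts (boundary term plus one more integral), an antiderivative of (4 - 4*x) sin(3*x/2) is 8*x*cos(3*x/2)/3 - 16*sin(3*x/2)/9 - 8*cos(3*x/2)/3; evaluating from 0 to 2*pi: ∫_{0}^{2*pi} (4 - 4*x) sin(3*x/2) dx = (8/3 - 16*pi/3) - (-8/3) = 16/3 - 16*pi/3.
Hence b_3 = (1/pi)·(16/3 - 16*pi/3) = 16*(1 - pi)/(3*pi).

16*(1 - pi)/(3*pi)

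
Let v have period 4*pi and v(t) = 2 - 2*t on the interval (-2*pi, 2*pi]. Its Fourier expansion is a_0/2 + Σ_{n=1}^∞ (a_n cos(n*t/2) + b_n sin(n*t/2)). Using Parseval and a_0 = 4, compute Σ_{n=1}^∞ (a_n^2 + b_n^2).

Parseval: a_0^2/2 + Σ_{n≥1} (a_n^2+b_n^2) = (1/(2*pi)) ∫_{-2*pi}^{2*pi} v(t)^2 dt = 8 + 32*pi**2/3.
Subtract a_0^2/2 = 8: Σ (a_n^2+b_n^2) = 32*pi**2/3.

32*pi**2/3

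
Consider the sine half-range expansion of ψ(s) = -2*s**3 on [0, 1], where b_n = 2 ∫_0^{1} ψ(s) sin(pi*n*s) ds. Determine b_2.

-3/pi**3 + 2/pi

b_2 = 2 ∫_0^{1} (-2*s**3) sin(2*pi*s) ds.
Integrating by parts three times (tabular method), an antiderivative of (-2*s**3) sin(2*pi*s) is s**3*cos(2*pi*s)/pi - 3*s**2*sin(2*pi*s)/(2*pi**2) - 3*s*cos(2*pi*s)/(2*pi**3) + 3*sin(2*pi*s)/(4*pi**4); evaluating from 0 to 1: ∫_{0}^{1} (-2*s**3) sin(2*pi*s) ds = ((-3/2 + pi**2)/pi**3) - (0) = (-3/2 + pi**2)/pi**3.
Hence b_2 = 2·((-3/2 + pi**2)/pi**3) = -3/pi**3 + 2/pi.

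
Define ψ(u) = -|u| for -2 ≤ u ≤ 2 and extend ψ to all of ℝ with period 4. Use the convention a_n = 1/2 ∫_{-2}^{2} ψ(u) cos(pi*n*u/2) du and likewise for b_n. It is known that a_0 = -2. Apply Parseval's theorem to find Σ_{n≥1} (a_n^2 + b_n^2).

2/3

Parseval: a_0^2/2 + Σ_{n≥1} (a_n^2+b_n^2) = 1/2 ∫_{-2}^{2} ψ(u)^2 du = 8/3.
Subtract a_0^2/2 = 2: Σ (a_n^2+b_n^2) = 2/3.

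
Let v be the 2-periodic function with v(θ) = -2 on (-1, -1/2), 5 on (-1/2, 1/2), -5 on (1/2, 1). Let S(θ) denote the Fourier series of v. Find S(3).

θ = 3 differs from θ = -1 by 2 full period(s), and the series is 2-periodic.
At θ = -1 the one-sided limits are v(-1^-) = -5 and v(-1^+) = -2.
By Dirichlet's theorem the series converges to their average, [(-5) + (-2)]/2 = -7/2.

-7/2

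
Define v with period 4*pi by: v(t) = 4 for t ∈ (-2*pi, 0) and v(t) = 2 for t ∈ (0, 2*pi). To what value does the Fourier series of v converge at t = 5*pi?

2

t = 5*pi differs from t = pi by 1 full period(s), and the series is 4*pi-periodic.
v is continuous at t = pi with value 2, so the series converges to 2 there.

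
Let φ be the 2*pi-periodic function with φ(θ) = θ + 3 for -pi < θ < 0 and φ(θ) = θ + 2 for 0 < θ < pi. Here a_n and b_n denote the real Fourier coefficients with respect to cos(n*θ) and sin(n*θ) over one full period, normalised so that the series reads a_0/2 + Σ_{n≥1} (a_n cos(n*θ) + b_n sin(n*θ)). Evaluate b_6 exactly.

-1/3

b_6 = 1/pi ∫_{-pi}^{pi} φ(θ) sin(6*θ) dθ.
Split the integral at the breakpoints.
Integrating by parts (boundary term plus one more integral), an antiderivative of (θ + 3) sin(6*θ) is -θ*cos(6*θ)/6 + sin(6*θ)/36 - cos(6*θ)/2; evaluating from -pi to 0: ∫_{-pi}^{0} (θ + 3) sin(6*θ) dθ = (-1/2) - (-1/2 + pi/6) = -pi/6.
Integrating by parts (boundary term plus one more integral), an antiderivative of (θ + 2) sin(6*θ) is -θ*cos(6*θ)/6 + sin(6*θ)/36 - cos(6*θ)/3; evaluating from 0 to pi: ∫_{0}^{pi} (θ + 2) sin(6*θ) dθ = (-pi/6 - 1/3) - (-1/3) = -pi/6.
Summing the pieces and multiplying by (1/pi) gives b_6 = -1/3.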